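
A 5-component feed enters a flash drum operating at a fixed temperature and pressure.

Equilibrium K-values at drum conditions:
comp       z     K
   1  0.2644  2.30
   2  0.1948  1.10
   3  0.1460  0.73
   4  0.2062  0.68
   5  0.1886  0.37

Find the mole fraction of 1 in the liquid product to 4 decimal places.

Material balance + equilibrium reduce to Σ zᵢ(Kᵢ−1)/(1+ψ(Kᵢ−1)) = 0.
g(0) = ΣzᵢKᵢ − 1 = 0.1390 and g(1) = 1 − Σzᵢ/Kᵢ = -0.3050, so a root lies in (0, 1).
Newton–Raphson from ψ = 0.5:
  ψ = 0.5000: g = -0.07071, g' = -0.3696 → ψ = 0.3087
  ψ = 0.3087: g = 0.00047, g' = -0.3834 → ψ = 0.3099
Converged at ψ = 0.3099.
Compositions from xᵢ = zᵢ/(1+ψ(Kᵢ−1)), yᵢ = Kᵢxᵢ:
  1: x = 0.1885, y = 0.4335
  2: x = 0.1889, y = 0.2078
  3: x = 0.1593, y = 0.1163
  4: x = 0.2289, y = 0.1557
  5: x = 0.2344, y = 0.0867

x_1 = 0.1885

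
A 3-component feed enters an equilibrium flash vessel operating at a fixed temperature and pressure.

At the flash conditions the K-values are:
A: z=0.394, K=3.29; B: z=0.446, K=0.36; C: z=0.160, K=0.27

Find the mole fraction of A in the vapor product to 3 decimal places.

y_A = 0.740

Iterate (Newton) starting at ψ = 0.52:
  ψ = 0.520: g = -0.2042, g' = -1.062 → ψ = 0.328
Converged at ψ = 0.328.
Compositions from xᵢ = zᵢ/(1+ψ(Kᵢ−1)), yᵢ = Kᵢxᵢ:
  A: x = 0.225, y = 0.740
  B: x = 0.565, y = 0.203
  C: x = 0.210, y = 0.057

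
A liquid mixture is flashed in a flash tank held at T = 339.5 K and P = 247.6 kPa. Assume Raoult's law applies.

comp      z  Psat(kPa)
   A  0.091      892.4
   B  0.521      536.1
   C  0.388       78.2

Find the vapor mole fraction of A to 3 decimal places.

y_A = 0.128

Raoult's law: Kᵢ = Pᵢˢᵃᵗ/P = Pᵢˢᵃᵗ/247.6.
  K_A = 892.4/247.6 = 3.60420, K_B = 536.1/247.6 = 2.16519, K_C = 78.2/247.6 = 0.31583
Rachford–Rice: g(ψ) = Σ zᵢ(Kᵢ−1)/(1+ψ(Kᵢ−1)) = 0.
Feasibility: ΣzᵢKᵢ = 1.579, Σzᵢ/Kᵢ = 1.494 — both > 1, two phases present.
Newton–Raphson from ψ = 0.5:
  ψ = 0.500: g = 0.0830, g' = -0.818 → ψ = 0.601
  ψ = 0.601: g = -0.0018, g' = -0.863 → ψ = 0.599
Converged at ψ = 0.599.
Compositions from xᵢ = zᵢ/(1+ψ(Kᵢ−1)), yᵢ = Kᵢxᵢ:
  A: x = 0.036, y = 0.128
  B: x = 0.307, y = 0.664
  C: x = 0.658, y = 0.208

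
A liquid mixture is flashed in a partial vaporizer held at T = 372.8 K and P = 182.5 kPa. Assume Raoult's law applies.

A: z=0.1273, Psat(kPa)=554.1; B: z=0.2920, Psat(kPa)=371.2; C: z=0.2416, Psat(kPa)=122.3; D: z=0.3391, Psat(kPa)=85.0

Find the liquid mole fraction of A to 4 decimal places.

x_A = 0.0651

Raoult's law: Kᵢ = Pᵢˢᵃᵗ/P = Pᵢˢᵃᵗ/182.5.
  K_A = 554.1/182.5 = 3.036164, K_B = 371.2/182.5 = 2.033973, K_C = 122.3/182.5 = 0.670137, K_D = 85.0/182.5 = 0.465753
Rachford–Rice: g(β) = Σ zᵢ(Kᵢ−1)/(1+β(Kᵢ−1)) = 0.
g(0) = ΣzᵢKᵢ − 1 = 0.3003 and g(1) = 1 − Σzᵢ/Kᵢ = -0.2741, so a root lies in (0, 1).
Newton–Raphson from β = 0.68:
  β = 0.6800: g = -0.10129, g' = -0.4829 → β = 0.4702
  β = 0.4702: g = -0.00070, g' = -0.4885 → β = 0.4688
Converged at β = 0.4688.
Compositions from xᵢ = zᵢ/(1+β(Kᵢ−1)), yᵢ = Kᵢxᵢ:
  A: x = 0.0651, y = 0.1977
  B: x = 0.1967, y = 0.4000
  C: x = 0.2858, y = 0.1915
  D: x = 0.4524, y = 0.2107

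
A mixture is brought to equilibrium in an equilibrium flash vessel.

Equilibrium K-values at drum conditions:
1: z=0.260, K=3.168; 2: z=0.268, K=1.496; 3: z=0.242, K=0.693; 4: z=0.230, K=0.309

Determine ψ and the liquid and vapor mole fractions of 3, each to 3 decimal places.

ψ = 0.576, x_3 = 0.294, y_3 = 0.204

Rachford–Rice: g(ψ) = Σ zᵢ(Kᵢ−1)/(1+ψ(Kᵢ−1)) = 0.
Feasibility: ΣzᵢKᵢ = 1.463, Σzᵢ/Kᵢ = 1.355 — both > 1, two phases present.
Newton–Raphson from ψ = 0.5:
  ψ = 0.500: g = 0.0464, g' = -0.612 → ψ = 0.576
Converged at ψ = 0.576.
Compositions from xᵢ = zᵢ/(1+ψ(Kᵢ−1)), yᵢ = Kᵢxᵢ:
  1: x = 0.116, y = 0.366
  2: x = 0.208, y = 0.312
  3: x = 0.294, y = 0.204
  4: x = 0.382, y = 0.118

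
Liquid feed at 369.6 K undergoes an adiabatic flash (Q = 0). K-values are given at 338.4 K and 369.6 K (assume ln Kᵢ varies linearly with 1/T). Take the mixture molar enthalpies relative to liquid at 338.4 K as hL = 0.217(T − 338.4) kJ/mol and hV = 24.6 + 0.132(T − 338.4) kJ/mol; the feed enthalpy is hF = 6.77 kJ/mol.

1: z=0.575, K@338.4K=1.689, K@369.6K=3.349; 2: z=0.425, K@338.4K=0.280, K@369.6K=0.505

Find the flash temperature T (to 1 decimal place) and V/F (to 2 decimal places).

T = 340.4 K, V/F = 0.26

Adiabatic flash: solve Rachford–Rice at each trial T, then check hF = ψ·hV(T) + (1−ψ)·hL(T).
  T = 338.4 K: K = (1.689, 0.280), RR gives ψ = 0.182, H_out = 4.472 kJ/mol
  T = 369.6 K: K = (3.349, 0.505), RR gives ψ = 0.981, H_out = 28.295 kJ/mol
  T = 354.0 K: K = (2.414, 0.381), RR gives ψ = 0.628, H_out = 18.010 kJ/mol
  T = 346.2 K: K = (2.028, 0.328), RR gives ψ = 0.442, H_out = 12.266 kJ/mol
  T = 342.3 K: K = (1.852, 0.303), RR gives ψ = 0.327, H_out = 8.774 kJ/mol
  T = 340.4 K: K = (1.771, 0.292), RR gives ψ = 0.261, H_out = 6.808 kJ/mol
Linear interpolation between T = 338.4 (H_out = 4.472) and T = 340.4 (H_out = 6.808) on hF = 6.77 gives T ≈ 340.4 K, at which ψ = 0.26.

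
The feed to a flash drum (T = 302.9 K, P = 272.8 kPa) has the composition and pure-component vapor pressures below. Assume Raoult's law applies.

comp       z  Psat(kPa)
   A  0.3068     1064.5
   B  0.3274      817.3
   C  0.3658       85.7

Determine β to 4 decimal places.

β = 0.7710

Raoult's law: Kᵢ = Pᵢˢᵃᵗ/P = Pᵢˢᵃᵗ/272.8.
  K_A = 1064.5/272.8 = 3.902126, K_B = 817.3/272.8 = 2.995968, K_C = 85.7/272.8 = 0.314150
Let β = V/F and solve Σ zᵢ(Kᵢ−1)/(1+β(Kᵢ−1)) = 0.
g(0) = ΣzᵢKᵢ − 1 = 1.2930 and g(1) = 1 − Σzᵢ/Kᵢ = -0.3523, so a root lies in (0, 1).
Newton–Raphson from β = 0.5:
  β = 0.5000: g = 0.30851, g' = -1.1554 → β = 0.7670
  β = 0.7670: g = 0.00484, g' = -1.2180 → β = 0.7710
Converged at β = 0.7710.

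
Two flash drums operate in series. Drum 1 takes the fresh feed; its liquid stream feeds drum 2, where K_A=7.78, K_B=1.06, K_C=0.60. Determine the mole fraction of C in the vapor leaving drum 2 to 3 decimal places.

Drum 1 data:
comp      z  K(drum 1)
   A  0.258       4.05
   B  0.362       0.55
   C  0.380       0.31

Drum 1:
Material balance + equilibrium reduce to Σ zᵢ(Kᵢ−1)/(1+ψ₁(Kᵢ−1)) = 0.
Check two-phase: ΣzᵢKᵢ = 1.362 > 1 and Σzᵢ/Kᵢ = 1.948 > 1, so g(0) = 0.362 > 0 and g(1) = -0.948 < 0.
Newton iteration, ψ₁⁰ = 0.5:
  ψ₁ = 0.500: g = -0.2989, g' = -0.920 → ψ₁ = 0.175
  ψ₁ = 0.175: g = 0.0377, g' = -1.340 → ψ₁ = 0.203
  ψ₁ = 0.203: g = 0.0013, g' = -1.248 → ψ₁ = 0.204
Converged at ψ₁ = 0.204.
Drum-1 compositions:
  A: x = 0.159, y = 0.644
  B: x = 0.399, y = 0.219
  C: x = 0.442, y = 0.137
Drum-2 feed = drum-1 liquid: z₂ = (0.1589, 0.3987, 0.4424).
Drum 2:
Material balance + equilibrium reduce to Σ zᵢ(Kᵢ−1)/(1+ψ₂(Kᵢ−1)) = 0.
Feasibility: ΣzᵢKᵢ = 1.924, Σzᵢ/Kᵢ = 1.134 — both > 1, two phases present.
Newton–Raphson from ψ₂ = 0.66:
  ψ₂ = 0.660: g = -0.0206, g' = -0.376 → ψ₂ = 0.605
  ψ₂ = 0.605: g = 0.0008, g' = -0.405 → ψ₂ = 0.607
Converged at ψ₂ = 0.607.
  A: x = 0.031, y = 0.242
  B: x = 0.385, y = 0.408
  C: x = 0.584, y = 0.351

y_C (drum 2) = 0.351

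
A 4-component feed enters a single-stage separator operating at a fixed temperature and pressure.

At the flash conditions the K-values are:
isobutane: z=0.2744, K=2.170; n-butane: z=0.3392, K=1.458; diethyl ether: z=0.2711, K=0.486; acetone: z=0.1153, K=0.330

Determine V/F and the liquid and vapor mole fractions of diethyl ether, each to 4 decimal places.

V/F = 0.5563, x_diethyl ether = 0.3796, y_diethyl ether = 0.1845

Rachford–Rice: g(V/F) = Σ zᵢ(Kᵢ−1)/(1+V/F(Kᵢ−1)) = 0.
Feasibility: ΣzᵢKᵢ = 1.2598, Σzᵢ/Kᵢ = 1.2663 — both > 1, two phases present.
Newton iteration, V/F⁰ = 0.5:
  V/F = 0.5000: g = 0.02525, g' = -0.4434 → V/F = 0.5569
  V/F = 0.5569: g = -0.00031, g' = -0.4552 → V/F = 0.5563
Converged at V/F = 0.5563.
Compositions from xᵢ = zᵢ/(1+V/F(Kᵢ−1)), yᵢ = Kᵢxᵢ:
  isobutane: x = 0.1662, y = 0.3607
  n-butane: x = 0.2703, y = 0.3941
  diethyl ether: x = 0.3796, y = 0.1845
  acetone: x = 0.1838, y = 0.0607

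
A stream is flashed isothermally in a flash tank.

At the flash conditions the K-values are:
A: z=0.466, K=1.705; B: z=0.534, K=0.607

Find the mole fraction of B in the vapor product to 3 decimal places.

Rachford–Rice: g(V/F) = Σ zᵢ(Kᵢ−1)/(1+V/F(Kᵢ−1)) = 0.
g(0) = ΣzᵢKᵢ − 1 = 0.119 and g(1) = 1 − Σzᵢ/Kᵢ = -0.153, so a root lies in (0, 1).
Iterate (Newton) starting at V/F = 0.57:
  V/F = 0.570: g = -0.0361, g' = -0.255 → V/F = 0.428
Converged at V/F = 0.428.
Compositions from xᵢ = zᵢ/(1+V/F(Kᵢ−1)), yᵢ = Kᵢxᵢ:
  A: x = 0.358, y = 0.610
  B: x = 0.642, y = 0.390

y_B = 0.390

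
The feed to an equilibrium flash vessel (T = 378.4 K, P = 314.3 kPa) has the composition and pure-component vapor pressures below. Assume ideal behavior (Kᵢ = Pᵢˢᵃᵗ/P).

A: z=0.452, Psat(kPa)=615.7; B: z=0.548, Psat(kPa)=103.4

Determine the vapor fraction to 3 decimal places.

Raoult's law: Kᵢ = Pᵢˢᵃᵗ/P = Pᵢˢᵃᵗ/314.3.
  K_A = 615.7/314.3 = 1.95896, K_B = 103.4/314.3 = 0.32899
Rachford–Rice: g(ψ) = Σ zᵢ(Kᵢ−1)/(1+ψ(Kᵢ−1)) = 0.
Feasibility: ΣzᵢKᵢ = 1.066, Σzᵢ/Kᵢ = 1.896 — both > 1, two phases present.
Newton–Raphson from ψ = 0.5:
  ψ = 0.500: g = -0.2604, g' = -0.749 → ψ = 0.152
  ψ = 0.152: g = -0.0313, g' = -0.623 → ψ = 0.102
Converged at ψ = 0.102.

ψ = 0.102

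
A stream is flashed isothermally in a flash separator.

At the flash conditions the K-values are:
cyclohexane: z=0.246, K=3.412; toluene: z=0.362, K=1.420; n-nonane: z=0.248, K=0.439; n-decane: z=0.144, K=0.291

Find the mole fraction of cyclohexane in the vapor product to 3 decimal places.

Rachford–Rice: g(V/F) = Σ zᵢ(Kᵢ−1)/(1+V/F(Kᵢ−1)) = 0.
Check two-phase: ΣzᵢKᵢ = 1.504 > 1 and Σzᵢ/Kᵢ = 1.387 > 1, so g(0) = 0.504 > 0 and g(1) = -0.387 < 0.
Newton–Raphson from V/F = 0.63:
  V/F = 0.630: g = -0.0440, g' = -0.688 → V/F = 0.566
  V/F = 0.566: g = -0.0008, g' = -0.667 → V/F = 0.565
Converged at V/F = 0.565.
Compositions from xᵢ = zᵢ/(1+V/F(Kᵢ−1)), yᵢ = Kᵢxᵢ:
  cyclohexane: x = 0.104, y = 0.355
  toluene: x = 0.293, y = 0.415
  n-nonane: x = 0.363, y = 0.159
  n-decane: x = 0.240, y = 0.070

y_cyclohexane = 0.355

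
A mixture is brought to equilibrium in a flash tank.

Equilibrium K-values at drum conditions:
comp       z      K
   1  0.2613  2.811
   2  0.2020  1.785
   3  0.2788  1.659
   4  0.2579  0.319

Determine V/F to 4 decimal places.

V/F = 0.8298

Rachford–Rice: g(V/F) = Σ zᵢ(Kᵢ−1)/(1+V/F(Kᵢ−1)) = 0.
Check two-phase: ΣzᵢKᵢ = 1.6399 > 1 and Σzᵢ/Kᵢ = 1.1826 > 1, so g(0) = 0.6399 > 0 and g(1) = -0.1826 < 0.
Newton–Raphson from V/F = 0.5:
  V/F = 0.5000: g = 0.23410, g' = -0.6437 → V/F = 0.8637
  V/F = 0.8637: g = -0.03032, g' = -0.9289 → V/F = 0.8310
  V/F = 0.8310: g = -0.00103, g' = -0.8675 → V/F = 0.8298
Converged at V/F = 0.8298.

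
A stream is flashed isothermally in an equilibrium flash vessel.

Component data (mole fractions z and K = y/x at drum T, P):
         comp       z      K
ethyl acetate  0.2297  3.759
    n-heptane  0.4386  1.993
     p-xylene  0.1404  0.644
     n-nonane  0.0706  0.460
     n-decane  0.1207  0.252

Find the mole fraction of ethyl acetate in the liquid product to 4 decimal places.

x_ethyl acetate = 0.0666

Let ψ = V/F and solve Σ zᵢ(Kᵢ−1)/(1+ψ(Kᵢ−1)) = 0.
g(0) = ΣzᵢKᵢ − 1 = 0.8909 and g(1) = 1 − Σzᵢ/Kᵢ = -0.1316, so a root lies in (0, 1).
Iterate (Newton) starting at ψ = 0.47:
  ψ = 0.4700: g = 0.32253, g' = -0.7558 → ψ = 0.8968
  ψ = 0.8968: g = -0.00878, g' = -1.0047 → ψ = 0.8880
  ψ = 0.8880: g = -0.00010, g' = -0.9821 → ψ = 0.8879
Converged at ψ = 0.8879.
Compositions from xᵢ = zᵢ/(1+ψ(Kᵢ−1)), yᵢ = Kᵢxᵢ:
  ethyl acetate: x = 0.0666, y = 0.2503
  n-heptane: x = 0.2331, y = 0.4645
  p-xylene: x = 0.2053, y = 0.1322
  n-nonane: x = 0.1356, y = 0.0624
  n-decane: x = 0.3594, y = 0.0906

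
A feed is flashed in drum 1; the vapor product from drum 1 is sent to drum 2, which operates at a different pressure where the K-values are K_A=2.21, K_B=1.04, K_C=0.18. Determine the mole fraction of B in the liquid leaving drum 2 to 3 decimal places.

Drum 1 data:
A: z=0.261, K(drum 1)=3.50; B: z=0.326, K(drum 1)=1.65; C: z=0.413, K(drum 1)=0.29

Drum 1:
Newton iteration, ψ₁⁰ = 0.39:
  ψ₁ = 0.390: g = 0.0939, g' = -0.904 → ψ₁ = 0.494
  ψ₁ = 0.494: g = 0.0008, g' = -0.899 → ψ₁ = 0.495
Converged at ψ₁ = 0.495.
Drum-1 compositions:
  A: x = 0.117, y = 0.408
  B: x = 0.247, y = 0.407
  C: x = 0.637, y = 0.185
Drum-2 feed = drum-1 vapor: z₂ = (0.4084, 0.4070, 0.1846).
Drum 2:
Material balance + equilibrium reduce to Σ zᵢ(Kᵢ−1)/(1+ψ₂(Kᵢ−1)) = 0.
Check two-phase: ΣzᵢKᵢ = 1.359 > 1 and Σzᵢ/Kᵢ = 1.602 > 1, so g(0) = 0.359 > 0 and g(1) = -0.602 < 0.
Newton iteration, ψ₂⁰ = 0.5:
  ψ₂ = 0.500: g = 0.0672, g' = -0.589 → ψ₂ = 0.614
  ψ₂ = 0.614: g = -0.0056, g' = -0.701 → ψ₂ = 0.606
Converged at ψ₂ = 0.606.
  A: x = 0.236, y = 0.521
  B: x = 0.397, y = 0.413
  C: x = 0.367, y = 0.066

x_B (drum 2) = 0.397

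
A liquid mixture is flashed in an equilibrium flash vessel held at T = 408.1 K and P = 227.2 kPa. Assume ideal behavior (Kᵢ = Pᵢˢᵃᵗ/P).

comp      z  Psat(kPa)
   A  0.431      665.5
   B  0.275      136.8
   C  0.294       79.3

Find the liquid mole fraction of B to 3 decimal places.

Raoult's law: Kᵢ = Pᵢˢᵃᵗ/P = Pᵢˢᵃᵗ/227.2.
  K_A = 665.5/227.2 = 2.92914, K_B = 136.8/227.2 = 0.60211, K_C = 79.3/227.2 = 0.34903
Material balance + equilibrium reduce to Σ zᵢ(Kᵢ−1)/(1+ψ(Kᵢ−1)) = 0.
Check two-phase: ΣzᵢKᵢ = 1.531 > 1 and Σzᵢ/Kᵢ = 1.446 > 1, so g(0) = 0.531 > 0 and g(1) = -0.446 < 0.
Newton iteration, ψ⁰ = 0.57:
  ψ = 0.570: g = -0.0498, g' = -0.752 → ψ = 0.504
Converged at ψ = 0.504.
Compositions from xᵢ = zᵢ/(1+ψ(Kᵢ−1)), yᵢ = Kᵢxᵢ:
  A: x = 0.219, y = 0.640
  B: x = 0.344, y = 0.207
  C: x = 0.437, y = 0.153

x_B = 0.344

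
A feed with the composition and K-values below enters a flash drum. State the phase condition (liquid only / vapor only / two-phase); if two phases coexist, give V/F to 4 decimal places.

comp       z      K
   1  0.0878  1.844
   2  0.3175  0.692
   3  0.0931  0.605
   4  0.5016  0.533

liquid only

ΣzᵢKᵢ = 0.7053; Σzᵢ/Kᵢ = 1.6014.
Since ΣzᵢKᵢ < 1 the mixture is below its bubble point — single liquid phase.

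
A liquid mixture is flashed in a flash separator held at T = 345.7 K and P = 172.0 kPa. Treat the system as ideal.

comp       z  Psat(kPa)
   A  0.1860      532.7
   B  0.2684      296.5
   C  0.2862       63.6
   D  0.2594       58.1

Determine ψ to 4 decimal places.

Raoult's law: Kᵢ = Pᵢˢᵃᵗ/P = Pᵢˢᵃᵗ/172.0.
  K_A = 532.7/172.0 = 3.097093, K_B = 296.5/172.0 = 1.723837, K_C = 63.6/172.0 = 0.369767, K_D = 58.1/172.0 = 0.337791
Iterate (Newton) starting at ψ = 0.68:
  ψ = 0.6800: g = -0.33716, g' = -0.9267 → ψ = 0.3162
  ψ = 0.3162: g = -0.04988, g' = -0.7482 → ψ = 0.2495
  ψ = 0.2495: g = 0.00083, g' = -0.7767 → ψ = 0.2506
Converged at ψ = 0.2506.

ψ = 0.2506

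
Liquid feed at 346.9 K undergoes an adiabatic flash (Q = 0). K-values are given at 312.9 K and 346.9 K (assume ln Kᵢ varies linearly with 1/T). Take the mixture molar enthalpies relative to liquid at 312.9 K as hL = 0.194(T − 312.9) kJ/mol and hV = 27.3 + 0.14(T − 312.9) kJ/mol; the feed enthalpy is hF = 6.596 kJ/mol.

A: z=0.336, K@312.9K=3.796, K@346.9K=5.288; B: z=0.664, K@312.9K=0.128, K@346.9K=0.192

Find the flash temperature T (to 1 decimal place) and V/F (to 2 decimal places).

Adiabatic flash: solve Rachford–Rice at each trial T, then check hF = ψ·hV(T) + (1−ψ)·hL(T).
  T = 312.9 K: K = (3.796, 0.128), RR gives ψ = 0.148, H_out = 4.036 kJ/mol
  T = 346.9 K: K = (5.288, 0.192), RR gives ψ = 0.261, H_out = 13.242 kJ/mol
  T = 329.9 K: K = (4.519, 0.158), RR gives ψ = 0.211, H_out = 8.853 kJ/mol
  T = 321.4 K: K = (4.151, 0.143), RR gives ψ = 0.181, H_out = 6.514 kJ/mol
  T = 325.6 K: K = (4.331, 0.150), RR gives ψ = 0.196, H_out = 7.685 kJ/mol
  T = 323.5 K: K = (4.241, 0.147), RR gives ψ = 0.189, H_out = 7.103 kJ/mol
Linear interpolation between T = 321.4 (H_out = 6.514) and T = 323.5 (H_out = 7.103) on hF = 6.596 gives T ≈ 321.7 K, at which ψ = 0.18.

T = 321.7 K, V/F = 0.18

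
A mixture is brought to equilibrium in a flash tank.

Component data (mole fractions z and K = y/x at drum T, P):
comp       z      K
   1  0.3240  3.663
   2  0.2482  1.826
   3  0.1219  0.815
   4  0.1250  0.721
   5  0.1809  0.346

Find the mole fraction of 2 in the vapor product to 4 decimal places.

Rachford–Rice: g(ψ) = Σ zᵢ(Kᵢ−1)/(1+ψ(Kᵢ−1)) = 0.
g(0) = ΣzᵢKᵢ − 1 = 0.8921 and g(1) = 1 − Σzᵢ/Kᵢ = -0.0702, so a root lies in (0, 1).
Newton–Raphson from ψ = 0.59:
  ψ = 0.5900: g = 0.21371, g' = -0.6484 → ψ = 0.9196
  ψ = 0.9196: g = -0.00420, g' = -0.7585 → ψ = 0.9140
Converged at ψ = 0.9140.
Compositions from xᵢ = zᵢ/(1+ψ(Kᵢ−1)), yᵢ = Kᵢxᵢ:
  1: x = 0.0944, y = 0.3456
  2: x = 0.1414, y = 0.2582
  3: x = 0.1467, y = 0.1196
  4: x = 0.1678, y = 0.1210
  5: x = 0.4497, y = 0.1556

y_2 = 0.2582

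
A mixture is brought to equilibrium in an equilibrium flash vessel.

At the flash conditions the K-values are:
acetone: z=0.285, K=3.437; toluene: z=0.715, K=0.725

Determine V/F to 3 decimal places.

V/F = 0.743

Material balance + equilibrium reduce to Σ zᵢ(Kᵢ−1)/(1+V/F(Kᵢ−1)) = 0.
Check two-phase: ΣzᵢKᵢ = 1.498 > 1 and Σzᵢ/Kᵢ = 1.069 > 1, so g(0) = 0.498 > 0 and g(1) = -0.069 < 0.
Iterate (Newton) starting at V/F = 0.62:
  V/F = 0.620: g = 0.0396, g' = -0.347 → V/F = 0.734
  V/F = 0.734: g = 0.0027, g' = -0.303 → V/F = 0.743
Converged at V/F = 0.743.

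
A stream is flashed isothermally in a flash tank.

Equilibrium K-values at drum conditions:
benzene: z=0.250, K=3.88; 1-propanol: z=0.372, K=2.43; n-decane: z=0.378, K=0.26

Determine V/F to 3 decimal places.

Rachford–Rice: g(V/F) = Σ zᵢ(Kᵢ−1)/(1+V/F(Kᵢ−1)) = 0.
Check two-phase: ΣzᵢKᵢ = 1.972 > 1 and Σzᵢ/Kᵢ = 1.671 > 1, so g(0) = 0.972 > 0 and g(1) = -0.671 < 0.
Newton iteration, V/F⁰ = 0.5:
  V/F = 0.500: g = 0.1613, g' = -1.128 → V/F = 0.643
  V/F = 0.643: g = -0.0039, g' = -1.215 → V/F = 0.640
Converged at V/F = 0.640.

V/F = 0.640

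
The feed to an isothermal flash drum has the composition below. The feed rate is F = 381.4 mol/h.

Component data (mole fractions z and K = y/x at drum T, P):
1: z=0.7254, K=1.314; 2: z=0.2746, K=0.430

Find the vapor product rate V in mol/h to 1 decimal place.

Newton–Raphson from β = 0.69:
  β = 0.6900: g = -0.07078, g' = -0.2907 → β = 0.4465
  β = 0.4465: g = -0.01020, g' = -0.2156 → β = 0.3992
  β = 0.3992: g = -0.00023, g' = -0.2060 → β = 0.3981
Converged at β = 0.3981.
Then V = β·F = 0.3981·381.4 = 151.8 mol/h and L = F − V = 229.6 mol/h.

V = 151.8 mol/h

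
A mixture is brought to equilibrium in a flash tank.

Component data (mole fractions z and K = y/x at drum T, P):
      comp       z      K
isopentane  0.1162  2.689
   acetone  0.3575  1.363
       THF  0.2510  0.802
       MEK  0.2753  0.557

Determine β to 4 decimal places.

Material balance + equilibrium reduce to Σ zᵢ(Kᵢ−1)/(1+β(Kᵢ−1)) = 0.
g(0) = ΣzᵢKᵢ − 1 = 0.1544 and g(1) = 1 − Σzᵢ/Kᵢ = -0.1127, so a root lies in (0, 1).
Newton iteration, β⁰ = 0.35:
  β = 0.3500: g = 0.04075, g' = -0.2551 → β = 0.5098
  β = 0.5098: g = 0.00215, g' = -0.2316 → β = 0.5191
Converged at β = 0.5191.

β = 0.5191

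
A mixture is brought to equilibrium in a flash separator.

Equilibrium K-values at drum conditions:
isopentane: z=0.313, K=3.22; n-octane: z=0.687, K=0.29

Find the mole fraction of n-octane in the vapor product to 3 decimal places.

Material balance + equilibrium reduce to Σ zᵢ(Kᵢ−1)/(1+ψ(Kᵢ−1)) = 0.
Feasibility: ΣzᵢKᵢ = 1.207, Σzᵢ/Kᵢ = 2.466 — both > 1, two phases present.
Binary case is linear: z₁(K₁−1)(1+ψ(K₂−1)) + z₂(K₂−1)(1+ψ(K₁−1)) = 0
⇒ ψ = [z₁(K₁−1)+z₂(K₂−1)] / [−(K₁−1)(K₂−1)] = 0.2071/1.5762 = 0.131
Compositions from xᵢ = zᵢ/(1+ψ(Kᵢ−1)), yᵢ = Kᵢxᵢ:
  isopentane: x = 0.242, y = 0.780
  n-octane: x = 0.758, y = 0.220

y_n-octane = 0.220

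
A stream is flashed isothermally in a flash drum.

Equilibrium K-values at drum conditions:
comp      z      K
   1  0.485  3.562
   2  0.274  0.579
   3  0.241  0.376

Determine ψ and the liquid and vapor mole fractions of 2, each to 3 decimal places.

ψ = 0.718, x_2 = 0.393, y_2 = 0.227

Material balance + equilibrium reduce to Σ zᵢ(Kᵢ−1)/(1+ψ(Kᵢ−1)) = 0.
Check two-phase: ΣzᵢKᵢ = 1.977 > 1 and Σzᵢ/Kᵢ = 1.250 > 1, so g(0) = 0.977 > 0 and g(1) = -0.250 < 0.
Newton–Raphson from ψ = 0.47:
  ψ = 0.470: g = 0.2071, g' = -0.919 → ψ = 0.695
  ψ = 0.695: g = 0.0179, g' = -0.801 → ψ = 0.718
Converged at ψ = 0.718.
Compositions from xᵢ = zᵢ/(1+ψ(Kᵢ−1)), yᵢ = Kᵢxᵢ:
  1: x = 0.171, y = 0.609
  2: x = 0.393, y = 0.227
  3: x = 0.437, y = 0.164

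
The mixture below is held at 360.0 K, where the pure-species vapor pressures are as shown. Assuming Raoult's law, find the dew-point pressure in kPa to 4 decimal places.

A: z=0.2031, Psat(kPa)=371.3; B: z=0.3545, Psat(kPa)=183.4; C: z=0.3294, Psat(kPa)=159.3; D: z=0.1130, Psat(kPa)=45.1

Pdew = 141.7782 kPa

At the dew point ψ → 1, so Σzᵢ/Kᵢ = 1 with Kᵢ = Pᵢˢᵃᵗ/P ⇒ 1/P = Σzᵢ/Pᵢˢᵃᵗ.
1/P = 0.2031/371.3 + 0.3545/183.4 + 0.3294/159.3 + 0.1130/45.1 = 0.0070533 ⇒ P = 141.7782 kPa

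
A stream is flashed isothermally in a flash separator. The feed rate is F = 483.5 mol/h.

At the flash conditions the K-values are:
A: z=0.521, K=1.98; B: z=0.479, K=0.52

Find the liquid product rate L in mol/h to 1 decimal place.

L = 195.0 mol/h

Material balance + equilibrium reduce to Σ zᵢ(Kᵢ−1)/(1+β(Kᵢ−1)) = 0.
g(0) = ΣzᵢKᵢ − 1 = 0.281 and g(1) = 1 − Σzᵢ/Kᵢ = -0.184, so a root lies in (0, 1).
Binary case is linear: z₁(K₁−1)(1+β(K₂−1)) + z₂(K₂−1)(1+β(K₁−1)) = 0
⇒ β = [z₁(K₁−1)+z₂(K₂−1)] / [−(K₁−1)(K₂−1)] = 0.2807/0.4704 = 0.597
Then V = β·F = 0.5966·483.5 = 288.5 mol/h and L = F − V = 195.0 mol/h.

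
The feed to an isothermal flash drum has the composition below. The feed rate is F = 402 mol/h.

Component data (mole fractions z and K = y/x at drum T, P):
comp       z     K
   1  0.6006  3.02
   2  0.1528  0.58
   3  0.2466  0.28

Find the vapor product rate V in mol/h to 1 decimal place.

V = 302.5 mol/h

Material balance + equilibrium reduce to Σ zᵢ(Kᵢ−1)/(1+V/F(Kᵢ−1)) = 0.
g(0) = ΣzᵢKᵢ − 1 = 0.9715 and g(1) = 1 − Σzᵢ/Kᵢ = -0.3430, so a root lies in (0, 1).
Newton–Raphson from V/F = 0.3:
  V/F = 0.3000: g = 0.45553, g' = -1.1934 → V/F = 0.6817
  V/F = 0.6817: g = 0.07177, g' = -0.9797 → V/F = 0.7549
  V/F = 0.7549: g = -0.00249, g' = -1.0558 → V/F = 0.7526
Converged at V/F = 0.7526.
Then V = V/F·F = 0.7526·402 = 302.5 mol/h and L = F − V = 99.5 mol/h.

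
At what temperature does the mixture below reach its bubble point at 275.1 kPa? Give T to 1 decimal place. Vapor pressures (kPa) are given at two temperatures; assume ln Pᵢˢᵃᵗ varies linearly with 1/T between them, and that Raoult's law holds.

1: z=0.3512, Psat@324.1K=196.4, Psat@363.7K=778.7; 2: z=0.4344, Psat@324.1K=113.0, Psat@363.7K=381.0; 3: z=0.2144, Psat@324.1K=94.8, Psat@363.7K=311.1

Bubble-point temperature: ΣzᵢPᵢˢᵃᵗ(T) = P. Interpolate ln Pᵢˢᵃᵗ = aᵢ + bᵢ/T.
  T = 324.1 K: ΣzᵢPᵢˢᵃᵗ = 138.39 kPa
  T = 363.7 K: ΣzᵢPᵢˢᵃᵗ = 505.69 kPa
  T = 343.9 K: ΣzᵢPᵢˢᵃᵗ = 274.34 kPa
  T = 353.8 K: ΣzᵢPᵢˢᵃᵗ = 375.59 kPa
  T = 348.9 K: ΣzᵢPᵢˢᵃᵗ = 322.21 kPa
  T = 346.4 K: ΣzᵢPᵢˢᵃᵗ = 297.48 kPa
Interpolating between 343.9 K and 346.4 K gives T ≈ 344.0 K.

T = 344.0 K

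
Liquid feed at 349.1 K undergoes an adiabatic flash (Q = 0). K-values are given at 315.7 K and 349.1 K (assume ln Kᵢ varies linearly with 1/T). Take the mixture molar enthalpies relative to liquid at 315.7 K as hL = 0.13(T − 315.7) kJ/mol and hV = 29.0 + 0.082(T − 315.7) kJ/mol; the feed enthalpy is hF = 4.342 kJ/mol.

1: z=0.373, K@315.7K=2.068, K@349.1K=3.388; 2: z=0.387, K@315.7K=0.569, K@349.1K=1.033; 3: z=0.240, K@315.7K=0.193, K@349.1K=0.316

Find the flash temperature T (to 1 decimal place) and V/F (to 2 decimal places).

T = 318.7 K, V/F = 0.14

Adiabatic flash: solve Rachford–Rice at each trial T, then check hF = ψ·hV(T) + (1−ψ)·hL(T).
  T = 315.7 K: K = (2.068, 0.569, 0.193), RR gives ψ = 0.059, H_out = 1.722 kJ/mol
  T = 349.1 K: K = (3.388, 1.033, 0.316), RR gives ψ = 0.743, H_out = 24.688 kJ/mol
  T = 332.4 K: K = (2.680, 0.778, 0.250), RR gives ψ = 0.435, H_out = 14.434 kJ/mol
  T = 324.0 K: K = (2.360, 0.668, 0.220), RR gives ψ = 0.259, H_out = 8.482 kJ/mol
  T = 319.9 K: K = (2.213, 0.618, 0.207), RR gives ψ = 0.165, H_out = 5.292 kJ/mol
  T = 317.8 K: K = (2.140, 0.593, 0.200), RR gives ψ = 0.113, H_out = 3.553 kJ/mol
  T = 318.9 K: K = (2.178, 0.606, 0.203), RR gives ψ = 0.141, H_out = 4.474 kJ/mol
Linear interpolation between T = 317.8 (H_out = 3.553) and T = 318.9 (H_out = 4.474) on hF = 4.342 gives T ≈ 318.7 K, at which ψ = 0.14.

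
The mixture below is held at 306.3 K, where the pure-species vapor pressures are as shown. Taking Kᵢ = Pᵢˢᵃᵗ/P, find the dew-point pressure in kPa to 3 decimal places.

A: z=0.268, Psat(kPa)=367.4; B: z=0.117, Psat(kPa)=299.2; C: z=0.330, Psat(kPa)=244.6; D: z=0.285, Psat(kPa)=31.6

Pdew = 87.043 kPa

At the dew point ψ → 1, so Σzᵢ/Kᵢ = 1 with Kᵢ = Pᵢˢᵃᵗ/P ⇒ 1/P = Σzᵢ/Pᵢˢᵃᵗ.
1/P = 0.268/367.4 + 0.117/299.2 + 0.330/244.6 + 0.285/31.6 = 0.011489 ⇒ P = 87.043 kPa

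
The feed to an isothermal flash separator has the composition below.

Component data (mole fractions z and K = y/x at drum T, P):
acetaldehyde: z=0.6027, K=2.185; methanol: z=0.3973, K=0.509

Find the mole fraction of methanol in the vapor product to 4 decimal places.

Binary case is linear: z₁(K₁−1)(1+ψ(K₂−1)) + z₂(K₂−1)(1+ψ(K₁−1)) = 0
⇒ ψ = [z₁(K₁−1)+z₂(K₂−1)] / [−(K₁−1)(K₂−1)] = 0.51913/0.58183 = 0.8922
Compositions from xᵢ = zᵢ/(1+ψ(Kᵢ−1)), yᵢ = Kᵢxᵢ:
  acetaldehyde: x = 0.2930, y = 0.6401
  methanol: x = 0.7070, y = 0.3599

y_methanol = 0.3599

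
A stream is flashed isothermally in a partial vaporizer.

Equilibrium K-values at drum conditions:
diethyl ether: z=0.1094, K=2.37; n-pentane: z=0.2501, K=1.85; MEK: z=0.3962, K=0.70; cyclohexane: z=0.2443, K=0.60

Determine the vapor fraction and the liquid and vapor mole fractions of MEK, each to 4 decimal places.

ψ = 0.4142, x_MEK = 0.4524, y_MEK = 0.3167

Newton iteration, ψ⁰ = 0.5:
  ψ = 0.5000: g = -0.02385, g' = -0.2717 → ψ = 0.4122
  ψ = 0.4122: g = 0.00056, g' = -0.2854 → ψ = 0.4142
Converged at ψ = 0.4142.
Compositions from xᵢ = zᵢ/(1+ψ(Kᵢ−1)), yᵢ = Kᵢxᵢ:
  diethyl ether: x = 0.0698, y = 0.1654
  n-pentane: x = 0.1850, y = 0.3422
  MEK: x = 0.4524, y = 0.3167
  cyclohexane: x = 0.2928, y = 0.1757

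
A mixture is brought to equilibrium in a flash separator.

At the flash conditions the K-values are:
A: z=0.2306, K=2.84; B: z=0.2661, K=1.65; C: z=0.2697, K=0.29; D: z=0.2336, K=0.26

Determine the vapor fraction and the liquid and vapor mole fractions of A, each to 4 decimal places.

Rachford–Rice: g(ψ) = Σ zᵢ(Kᵢ−1)/(1+ψ(Kᵢ−1)) = 0.
Check two-phase: ΣzᵢKᵢ = 1.2329 > 1 and Σzᵢ/Kᵢ = 2.0709 > 1, so g(0) = 0.2329 > 0 and g(1) = -1.0709 < 0.
Newton–Raphson from ψ = 0.38:
  ψ = 0.3800: g = -0.11432, g' = -0.8453 → ψ = 0.2448
  ψ = 0.2448: g = -0.00108, g' = -0.8448 → ψ = 0.2435
Converged at ψ = 0.2435.
Compositions from xᵢ = zᵢ/(1+ψ(Kᵢ−1)), yᵢ = Kᵢxᵢ:
  A: x = 0.1593, y = 0.4523
  B: x = 0.2297, y = 0.3791
  C: x = 0.3261, y = 0.0946
  D: x = 0.2849, y = 0.0741

ψ = 0.2435, x_A = 0.1593, y_A = 0.4523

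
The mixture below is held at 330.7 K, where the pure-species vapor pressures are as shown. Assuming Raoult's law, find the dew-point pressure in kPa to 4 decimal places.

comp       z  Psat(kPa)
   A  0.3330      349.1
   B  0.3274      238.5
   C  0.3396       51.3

Pdew = 111.7754 kPa

At the dew point ψ → 1, so Σzᵢ/Kᵢ = 1 with Kᵢ = Pᵢˢᵃᵗ/P ⇒ 1/P = Σzᵢ/Pᵢˢᵃᵗ.
1/P = 0.3330/349.1 + 0.3274/238.5 + 0.3396/51.3 = 0.0089465 ⇒ P = 111.7754 kPa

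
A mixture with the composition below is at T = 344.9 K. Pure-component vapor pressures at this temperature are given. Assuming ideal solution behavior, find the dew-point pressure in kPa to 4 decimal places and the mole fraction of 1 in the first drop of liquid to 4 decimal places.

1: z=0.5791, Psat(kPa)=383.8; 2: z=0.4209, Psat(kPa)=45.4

At the dew point ψ → 1, so Σzᵢ/Kᵢ = 1 with Kᵢ = Pᵢˢᵃᵗ/P ⇒ 1/P = Σzᵢ/Pᵢˢᵃᵗ.
1/P = 0.5791/383.8 + 0.4209/45.4 = 0.0107798 ⇒ P = 92.7662 kPa
xᵢ = zᵢP/Pᵢˢᵃᵗ ⇒ x_1 = 0.5791·92.7662/383.8 = 0.1400

Pdew = 92.7662 kPa, x_1 = 0.1400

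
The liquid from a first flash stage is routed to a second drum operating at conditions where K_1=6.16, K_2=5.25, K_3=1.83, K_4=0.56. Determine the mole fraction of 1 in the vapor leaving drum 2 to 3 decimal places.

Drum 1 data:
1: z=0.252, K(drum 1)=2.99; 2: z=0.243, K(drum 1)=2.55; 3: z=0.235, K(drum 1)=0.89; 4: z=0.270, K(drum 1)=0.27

y_1 (drum 2) = 0.131

Drum 1:
Newton iteration, ψ₁⁰ = 0.54:
  ψ₁ = 0.540: g = 0.0939, g' = -0.800 → ψ₁ = 0.657
  ψ₁ = 0.657: g = -0.0030, g' = -0.866 → ψ₁ = 0.654
Converged at ψ₁ = 0.654.
Drum-1 compositions:
  1: x = 0.110, y = 0.327
  2: x = 0.121, y = 0.308
  3: x = 0.253, y = 0.225
  4: x = 0.517, y = 0.139
Drum-2 feed = drum-1 liquid: z₂ = (0.1095, 0.1207, 0.2532, 0.5166).
Drum 2:
Let ψ₂ = V/F and solve Σ zᵢ(Kᵢ−1)/(1+ψ₂(Kᵢ−1)) = 0.
Feasibility: ΣzᵢKᵢ = 2.061, Σzᵢ/Kᵢ = 1.102 — both > 1, two phases present.
Iterate (Newton) starting at ψ₂ = 0.66:
  ψ₂ = 0.660: g = 0.0785, g' = -0.572 → ψ₂ = 0.797
  ψ₂ = 0.797: g = 0.0037, g' = -0.525 → ψ₂ = 0.804
Converged at ψ₂ = 0.804.
  1: x = 0.021, y = 0.131
  2: x = 0.027, y = 0.143
  3: x = 0.152, y = 0.278
  4: x = 0.800, y = 0.448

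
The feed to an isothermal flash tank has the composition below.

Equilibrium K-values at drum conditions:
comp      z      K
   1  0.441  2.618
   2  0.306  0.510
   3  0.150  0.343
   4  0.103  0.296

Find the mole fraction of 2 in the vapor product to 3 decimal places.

y_2 = 0.196

Newton–Raphson from ψ = 0.33:
  ψ = 0.330: g = 0.0660, g' = -0.787 → ψ = 0.414
  ψ = 0.414: g = 0.0016, g' = -0.754 → ψ = 0.416
Converged at ψ = 0.416.
Compositions from xᵢ = zᵢ/(1+ψ(Kᵢ−1)), yᵢ = Kᵢxᵢ:
  1: x = 0.264, y = 0.690
  2: x = 0.384, y = 0.196
  3: x = 0.206, y = 0.071
  4: x = 0.146, y = 0.043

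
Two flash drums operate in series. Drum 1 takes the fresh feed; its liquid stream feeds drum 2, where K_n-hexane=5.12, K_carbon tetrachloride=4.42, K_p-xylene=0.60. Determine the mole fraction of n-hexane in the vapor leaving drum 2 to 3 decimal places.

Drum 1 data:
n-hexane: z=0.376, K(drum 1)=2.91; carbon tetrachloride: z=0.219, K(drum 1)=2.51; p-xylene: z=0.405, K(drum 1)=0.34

y_n-hexane (drum 2) = 0.278

Drum 1:
Rachford–Rice: g(ψ₁) = Σ zᵢ(Kᵢ−1)/(1+ψ₁(Kᵢ−1)) = 0.
g(0) = ΣzᵢKᵢ − 1 = 0.782 and g(1) = 1 − Σzᵢ/Kᵢ = -0.408, so a root lies in (0, 1).
Newton–Raphson from ψ₁ = 0.5:
  ψ₁ = 0.500: g = 0.1568, g' = -0.914 → ψ₁ = 0.672
  ψ₁ = 0.672: g = -0.0013, g' = -0.955 → ψ₁ = 0.670
Converged at ψ₁ = 0.670.
Drum-1 compositions:
  n-hexane: x = 0.165, y = 0.480
  carbon tetrachloride: x = 0.109, y = 0.273
  p-xylene: x = 0.726, y = 0.247
Drum-2 feed = drum-1 liquid: z₂ = (0.1649, 0.1088, 0.7262).
Drum 2:
Let ψ₂ = V/F and solve Σ zᵢ(Kᵢ−1)/(1+ψ₂(Kᵢ−1)) = 0.
g(0) = ΣzᵢKᵢ − 1 = 0.761 and g(1) = 1 − Σzᵢ/Kᵢ = -0.267, so a root lies in (0, 1).
Iterate (Newton) starting at ψ₂ = 0.5:
  ψ₂ = 0.500: g = -0.0037, g' = -0.654 → ψ₂ = 0.494
Converged at ψ₂ = 0.494.
  n-hexane: x = 0.054, y = 0.278
  carbon tetrachloride: x = 0.040, y = 0.179
  p-xylene: x = 0.905, y = 0.543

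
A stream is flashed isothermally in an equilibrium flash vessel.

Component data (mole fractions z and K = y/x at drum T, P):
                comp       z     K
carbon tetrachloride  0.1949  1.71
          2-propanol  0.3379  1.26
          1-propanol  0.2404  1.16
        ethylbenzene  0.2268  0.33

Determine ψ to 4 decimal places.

ψ = 0.4564

Rachford–Rice: g(ψ) = Σ zᵢ(Kᵢ−1)/(1+ψ(Kᵢ−1)) = 0.
g(0) = ΣzᵢKᵢ − 1 = 0.1127 and g(1) = 1 − Σzᵢ/Kᵢ = -0.2767, so a root lies in (0, 1).
Iterate (Newton) starting at ψ = 0.51:
  ψ = 0.5100: g = -0.01611, g' = -0.3110 → ψ = 0.4582
  ψ = 0.4582: g = -0.00052, g' = -0.2915 → ψ = 0.4564
Converged at ψ = 0.4564.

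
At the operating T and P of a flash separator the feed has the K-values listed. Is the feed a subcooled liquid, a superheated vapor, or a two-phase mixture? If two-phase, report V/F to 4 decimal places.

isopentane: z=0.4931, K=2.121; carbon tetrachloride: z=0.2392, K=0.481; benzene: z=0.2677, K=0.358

ΣzᵢKᵢ = 1.2568; Σzᵢ/Kᵢ = 1.4775.
Both exceed 1, so a two-phase solution exists.
Let ψ = V/F and solve Σ zᵢ(Kᵢ−1)/(1+ψ(Kᵢ−1)) = 0.
Newton iteration, ψ⁰ = 0.52:
  ψ = 0.5200: g = -0.07882, g' = -0.6168 → ψ = 0.3922
  ψ = 0.3922: g = -0.00163, g' = -0.5976 → ψ = 0.3895
Converged at ψ = 0.3895.

two-phase, V/F = 0.3895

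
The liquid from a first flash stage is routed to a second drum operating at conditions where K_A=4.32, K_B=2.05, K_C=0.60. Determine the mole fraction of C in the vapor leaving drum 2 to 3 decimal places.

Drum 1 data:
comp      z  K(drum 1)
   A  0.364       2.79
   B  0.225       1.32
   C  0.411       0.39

Drum 1:
Let ψ₁ = V/F and solve Σ zᵢ(Kᵢ−1)/(1+ψ₁(Kᵢ−1)) = 0.
g(0) = ΣzᵢKᵢ − 1 = 0.473 and g(1) = 1 − Σzᵢ/Kᵢ = -0.355, so a root lies in (0, 1).
Newton iteration, ψ₁⁰ = 0.45:
  ψ₁ = 0.450: g = 0.0782, g' = -0.666 → ψ₁ = 0.567
  ψ₁ = 0.567: g = 0.0007, g' = -0.661 → ψ₁ = 0.569
Converged at ψ₁ = 0.569.
Drum-1 compositions:
  A: x = 0.180, y = 0.503
  B: x = 0.190, y = 0.251
  C: x = 0.629, y = 0.245
Drum-2 feed = drum-1 liquid: z₂ = (0.1804, 0.1904, 0.6292).
Drum 2:
Rachford–Rice: g(ψ₂) = Σ zᵢ(Kᵢ−1)/(1+ψ₂(Kᵢ−1)) = 0.
Feasibility: ΣzᵢKᵢ = 1.547, Σzᵢ/Kᵢ = 1.183 — both > 1, two phases present.
Newton–Raphson from ψ₂ = 0.5:
  ψ₂ = 0.500: g = 0.0416, g' = -0.529 → ψ₂ = 0.579
  ψ₂ = 0.579: g = 0.0018, g' = -0.485 → ψ₂ = 0.583
Converged at ψ₂ = 0.583.
  A: x = 0.061, y = 0.266
  B: x = 0.118, y = 0.242
  C: x = 0.820, y = 0.492

y_C (drum 2) = 0.492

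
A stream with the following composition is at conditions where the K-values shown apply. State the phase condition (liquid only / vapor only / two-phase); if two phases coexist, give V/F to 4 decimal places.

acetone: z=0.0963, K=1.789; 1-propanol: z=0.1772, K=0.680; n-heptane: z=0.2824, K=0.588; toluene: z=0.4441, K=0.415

ΣzᵢKᵢ = 0.6431; Σzᵢ/Kᵢ = 1.8648.
Since ΣzᵢKᵢ < 1 the mixture is below its bubble point — single liquid phase.

liquid only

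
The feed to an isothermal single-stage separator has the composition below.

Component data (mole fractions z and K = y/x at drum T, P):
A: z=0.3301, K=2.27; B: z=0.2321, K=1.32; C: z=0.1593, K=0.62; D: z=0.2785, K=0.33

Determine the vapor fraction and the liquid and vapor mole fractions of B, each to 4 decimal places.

Iterate (Newton) starting at ψ = 0.5:
  ψ = 0.5000: g = -0.03489, g' = -0.5346 → ψ = 0.4347
  ψ = 0.4347: g = -0.00049, g' = -0.5212 → ψ = 0.4338
Converged at ψ = 0.4338.
Compositions from xᵢ = zᵢ/(1+ψ(Kᵢ−1)), yᵢ = Kᵢxᵢ:
  A: x = 0.2128, y = 0.4832
  B: x = 0.2038, y = 0.2690
  C: x = 0.1907, y = 0.1183
  D: x = 0.3926, y = 0.1296

ψ = 0.4338, x_B = 0.2038, y_B = 0.2690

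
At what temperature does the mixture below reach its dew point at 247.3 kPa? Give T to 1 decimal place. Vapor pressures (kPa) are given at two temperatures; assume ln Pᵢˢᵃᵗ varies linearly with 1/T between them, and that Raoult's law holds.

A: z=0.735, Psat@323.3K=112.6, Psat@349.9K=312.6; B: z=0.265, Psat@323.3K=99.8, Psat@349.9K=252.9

T = 344.9 K

Dew-point temperature: Σzᵢ·P/Pᵢˢᵃᵗ(T) = 1. Interpolate ln Pᵢˢᵃᵗ = aᵢ + bᵢ/T.
  T = 323.3 K: ΣzᵢP/Pᵢˢᵃᵗ = 2.2709
  T = 349.9 K: ΣzᵢP/Pᵢˢᵃᵗ = 0.8406
  T = 336.6 K: ΣzᵢP/Pᵢˢᵃᵗ = 1.3545
  T = 343.2 K: ΣzᵢP/Pᵢˢᵃᵗ = 1.0640
  T = 346.5 K: ΣzᵢP/Pᵢˢᵃᵗ = 0.9463
  T = 344.9 K: ΣzᵢP/Pᵢˢᵃᵗ = 1.0013
Interpolating between 344.9 K and 346.5 K gives T ≈ 344.9 K.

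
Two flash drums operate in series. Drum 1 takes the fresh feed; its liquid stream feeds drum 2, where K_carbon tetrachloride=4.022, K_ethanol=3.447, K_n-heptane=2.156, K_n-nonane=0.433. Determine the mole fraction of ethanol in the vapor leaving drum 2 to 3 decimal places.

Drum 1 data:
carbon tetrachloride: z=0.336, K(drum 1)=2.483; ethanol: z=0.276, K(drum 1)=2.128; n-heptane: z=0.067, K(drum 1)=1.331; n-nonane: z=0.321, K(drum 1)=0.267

y_ethanol (drum 2) = 0.269

Drum 1:
Newton iteration, ψ₁⁰ = 0.41:
  ψ₁ = 0.410: g = 0.2059, g' = -0.808 → ψ₁ = 0.665
  ψ₁ = 0.665: g = -0.0119, g' = -0.963 → ψ₁ = 0.652
Converged at ψ₁ = 0.652.
Drum-1 compositions:
  carbon tetrachloride: x = 0.171, y = 0.424
  ethanol: x = 0.159, y = 0.338
  n-heptane: x = 0.055, y = 0.073
  n-nonane: x = 0.615, y = 0.164
Drum-2 feed = drum-1 liquid: z₂ = (0.1708, 0.1590, 0.0551, 0.6151).
Drum 2:
Material balance + equilibrium reduce to Σ zᵢ(Kᵢ−1)/(1+ψ₂(Kᵢ−1)) = 0.
Check two-phase: ΣzᵢKᵢ = 1.620 > 1 and Σzᵢ/Kᵢ = 1.535 > 1, so g(0) = 0.620 > 0 and g(1) = -0.535 < 0.
Iterate (Newton) starting at ψ₂ = 0.32:
  ψ₂ = 0.320: g = 0.1010, g' = -1.037 → ψ₂ = 0.417
  ψ₂ = 0.417: g = 0.0068, g' = -0.911 → ψ₂ = 0.425
Converged at ψ₂ = 0.425.
  carbon tetrachloride: x = 0.075, y = 0.301
  ethanol: x = 0.078, y = 0.269
  n-heptane: x = 0.037, y = 0.080
  n-nonane: x = 0.810, y = 0.351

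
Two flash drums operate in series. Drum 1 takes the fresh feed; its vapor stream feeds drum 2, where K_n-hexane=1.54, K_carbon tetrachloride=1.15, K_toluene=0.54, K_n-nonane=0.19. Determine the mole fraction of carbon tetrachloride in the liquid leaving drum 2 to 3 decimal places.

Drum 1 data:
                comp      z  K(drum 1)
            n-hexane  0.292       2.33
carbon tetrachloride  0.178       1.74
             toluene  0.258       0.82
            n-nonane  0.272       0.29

x_carbon tetrachloride (drum 2) = 0.223

Drum 1:
Material balance + equilibrium reduce to Σ zᵢ(Kᵢ−1)/(1+ψ₁(Kᵢ−1)) = 0.
Feasibility: ΣzᵢKᵢ = 1.281, Σzᵢ/Kᵢ = 1.480 — both > 1, two phases present.
Newton–Raphson from ψ₁ = 0.49:
  ψ₁ = 0.490: g = -0.0153, g' = -0.574 → ψ₁ = 0.463
Converged at ψ₁ = 0.463.
Drum-1 compositions:
  n-hexane: x = 0.181, y = 0.421
  carbon tetrachloride: x = 0.133, y = 0.231
  toluene: x = 0.281, y = 0.231
  n-nonane: x = 0.405, y = 0.118
Drum-2 feed = drum-1 vapor: z₂ = (0.4210, 0.2307, 0.2308, 0.1175).
Drum 2:
Iterate (Newton) starting at ψ₂ = 0.5:
  ψ₂ = 0.500: g = -0.0867, g' = -0.381 → ψ₂ = 0.272
  ψ₂ = 0.272: g = -0.0121, g' = -0.289 → ψ₂ = 0.231
  ψ₂ = 0.231: g = -0.0002, g' = -0.280 → ψ₂ = 0.230
Converged at ψ₂ = 0.230.
  n-hexane: x = 0.375, y = 0.577
  carbon tetrachloride: x = 0.223, y = 0.256
  toluene: x = 0.258, y = 0.139
  n-nonane: x = 0.144, y = 0.027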